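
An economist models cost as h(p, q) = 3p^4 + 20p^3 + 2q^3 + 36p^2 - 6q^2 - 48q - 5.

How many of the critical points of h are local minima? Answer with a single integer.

h separates as a function of p plus a function of q, so ∇h=0 decouples.
∂h/∂p = 12p(p + 2)(p + 3) = 0 at p ∈ {-3, -2, 0}; ∂h/∂q = 6(q - 4)(q + 2) = 0 at q ∈ {-2, 4}.
The Hessian is diagonal: diag(h_pp, h_qq). Second derivatives: h_pp(-3)=36, h_pp(-2)=-24, h_pp(0)=72; h_qq(-2)=-36, h_qq(4)=36.
Local minima occur where both diagonal entries positive: (-3, 4), (0, 4). Count: 2.

2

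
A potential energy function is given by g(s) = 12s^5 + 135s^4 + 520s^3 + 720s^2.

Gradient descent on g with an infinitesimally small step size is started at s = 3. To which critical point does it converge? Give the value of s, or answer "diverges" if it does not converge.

g'(s) = 60s(s + 2)(s + 3)(s + 4), so g'(3) = 37800.
Gradient descent moves in the -g' direction, i.e. s is decreasing.
The nearest critical point in that direction is s = 0, where g'' = 1440 > 0 (a local minimum). The iterate converges there.

0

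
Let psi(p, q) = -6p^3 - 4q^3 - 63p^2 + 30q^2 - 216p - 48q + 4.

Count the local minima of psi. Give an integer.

psi separates as a function of p plus a function of q, so ∇psi=0 decouples.
∂psi/∂p = -18(p + 3)(p + 4) = 0 at p ∈ {-4, -3}; ∂psi/∂q = -12(q - 4)(q - 1) = 0 at q ∈ {1, 4}.
The Hessian is diagonal: diag(psi_pp, psi_qq). Second derivatives: psi_pp(-4)=18, psi_pp(-3)=-18; psi_qq(1)=36, psi_qq(4)=-36.
Local minima occur where both diagonal entries positive: (-4, 1). Count: 1.

1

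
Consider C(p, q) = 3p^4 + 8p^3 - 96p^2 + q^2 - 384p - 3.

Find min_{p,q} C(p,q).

C(p,q) separates as A(p) + B(q) − 3, so its minimum is min A + min B − 3.
A'(p) = 12(p - 4)(p + 2)(p + 4) vanishes at p ∈ {-4, -2, 4}; B'(q) = 2q vanishes at q ∈ {0}.
Local minima of A (where A''>0): A(-4)=256, A(4)=-1792. Local minima of B: B(0)=0.
So the global minimum of C is A(4) + B(0) − 3 = -1792 + 0 − 3 = -1795, attained at (4, 0).

-1795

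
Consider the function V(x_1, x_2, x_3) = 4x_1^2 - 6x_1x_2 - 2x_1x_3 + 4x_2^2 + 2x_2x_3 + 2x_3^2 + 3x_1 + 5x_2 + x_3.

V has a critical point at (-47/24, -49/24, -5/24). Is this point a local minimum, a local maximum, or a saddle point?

The Hessian is constant: H = [[8, -6, -2], [-6, 8, 2], [-2, 2, 4]].
Leading principal minors: Δ₁ = 8, Δ₂ = 28, Δ₃ = 96.
All leading minors are positive, so H is positive definite: a local minimum.

local minimum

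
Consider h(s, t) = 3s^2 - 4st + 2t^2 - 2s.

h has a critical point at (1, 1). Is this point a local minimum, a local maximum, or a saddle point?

The Hessian of h is constant: H = [[6, -4], [-4, 4]].
det(H) = 6·4 − (-4)² = 8.
det(H) > 0 and tr(H) = 10 > 0, so H is positive definite and the point is a local minimum.

local minimum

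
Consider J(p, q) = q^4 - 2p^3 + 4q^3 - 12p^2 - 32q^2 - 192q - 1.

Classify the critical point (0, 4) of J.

saddle point

The mixed partial ∂²J/∂p∂q is 0, so the Hessian at any point is diag(J_pp, J_qq) = diag(-12(p + 2), 4(3q^2 + 6q - 16)).
At (0, 4): H = diag(-24, 224).
The eigenvalues have opposite signs, so H is indefinite: a saddle point.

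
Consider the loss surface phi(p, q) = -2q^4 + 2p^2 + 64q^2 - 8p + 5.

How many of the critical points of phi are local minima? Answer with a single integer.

1

phi separates as a function of p plus a function of q, so ∇phi=0 decouples.
∂phi/∂p = 4(p - 2) = 0 at p ∈ {2}; ∂phi/∂q = -8q(q - 4)(q + 4) = 0 at q ∈ {-4, 0, 4}.
The Hessian is diagonal: diag(phi_pp, phi_qq). Second derivatives: phi_pp(2)=4; phi_qq(-4)=-256, phi_qq(0)=128, phi_qq(4)=-256.
Local minima occur where both diagonal entries positive: (2, 0). Count: 1.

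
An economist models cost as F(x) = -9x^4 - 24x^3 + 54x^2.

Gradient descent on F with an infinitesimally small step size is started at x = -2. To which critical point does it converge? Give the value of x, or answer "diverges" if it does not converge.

0

F'(x) = -36x(x - 1)(x + 3), so F'(-2) = -216.
Gradient descent moves in the -F' direction, i.e. x is increasing.
The nearest critical point in that direction is x = 0, where F'' = 108 > 0 (a local minimum). The iterate converges there.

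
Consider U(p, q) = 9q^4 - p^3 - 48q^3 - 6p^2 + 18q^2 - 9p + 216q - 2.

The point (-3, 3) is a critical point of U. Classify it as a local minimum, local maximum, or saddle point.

local minimum

The mixed partial ∂²U/∂p∂q is 0, so the Hessian at any point is diag(U_pp, U_qq) = diag(-6(p + 2), 36(3q^2 - 8q + 1)).
At (-3, 3): H = diag(6, 144).
Both eigenvalues are positive, so H is positive definite: a local minimum.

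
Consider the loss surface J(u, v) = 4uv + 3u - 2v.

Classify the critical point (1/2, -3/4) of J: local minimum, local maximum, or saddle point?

The Hessian of J is constant: H = [[0, 4], [4, 0]].
det(H) = 0·0 − 4² = -16.
Since det(H) < 0, H is indefinite and the critical point is a saddle point.

saddle point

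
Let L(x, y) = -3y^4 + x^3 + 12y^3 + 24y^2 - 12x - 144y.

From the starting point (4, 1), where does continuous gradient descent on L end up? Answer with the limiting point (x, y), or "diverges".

(2, 2)

L is separable, so gradient descent decouples: x follows -∂L/∂x, y follows -∂L/∂y.
∂L/∂x = 3(x - 2)(x + 2); at x=4 this is 36, so x decreases.
∂L/∂y = -12(y - 3)(y - 2)(y + 2); at y=1 this is -72, so y increases.
x converges to its nearest critical value 2 (a local min of the x-part); y converges to 2. The iterate converges to (2, 2).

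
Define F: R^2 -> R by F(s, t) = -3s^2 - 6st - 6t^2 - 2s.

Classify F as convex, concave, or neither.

concave

F is quadratic, so its Hessian is the constant matrix H = [[-6, -6], [-6, -12]].
det(H) = 36, tr(H) = -18.
det(H) > 0 and tr(H) < 0, so H is negative definite everywhere: concave.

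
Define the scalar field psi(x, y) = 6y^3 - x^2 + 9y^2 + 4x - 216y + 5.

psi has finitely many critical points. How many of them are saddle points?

1

psi separates as a function of x plus a function of y, so ∇psi=0 decouples.
∂psi/∂x = -2(x - 2) = 0 at x ∈ {2}; ∂psi/∂y = 18(y - 3)(y + 4) = 0 at y ∈ {-4, 3}.
The Hessian is diagonal: diag(psi_xx, psi_yy). Second derivatives: psi_xx(2)=-2; psi_yy(-4)=-126, psi_yy(3)=126.
Saddle points occur where the two diagonal entries have opposite signs: (2, 3). Count: 1.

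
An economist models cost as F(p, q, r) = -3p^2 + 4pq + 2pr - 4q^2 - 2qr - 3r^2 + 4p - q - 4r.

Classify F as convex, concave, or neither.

concave

F is quadratic, so its Hessian is the constant matrix H = [[-6, 4, 2], [4, -8, -2], [2, -2, -6]].
Leading principal minors: -6, 32, -168.
Signs alternate −, +, − ⇒ H ≺ 0 ⇒ concave.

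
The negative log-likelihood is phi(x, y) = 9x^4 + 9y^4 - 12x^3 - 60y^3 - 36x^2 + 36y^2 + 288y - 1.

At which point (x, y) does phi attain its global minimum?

(2, -1)

phi(x,y) separates as P(x) + Q(y) − 1, so its minimum is min P + min Q − 1.
P'(x) = 36x(x - 2)(x + 1) vanishes at x ∈ {-1, 0, 2}; Q'(y) = 36(y - 4)(y - 2)(y + 1) vanishes at y ∈ {-1, 2, 4}.
Local minima of P (where P''>0): P(-1)=-15, P(2)=-96. Local minima of Q: Q(-1)=-183, Q(4)=192.
So the global minimum of phi is P(2) + Q(-1) − 1 = -96 − 183 − 1 = -280, attained at (2, -1).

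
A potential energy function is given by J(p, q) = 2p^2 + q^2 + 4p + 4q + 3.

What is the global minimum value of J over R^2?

J(p,q) separates as A(p) + B(q) + 3, so its minimum is min A + min B + 3.
A'(p) = 4p + 4 vanishes at p ∈ {-1}; B'(q) = 2q + 4 vanishes at q ∈ {-2}.
Local minima of A (where A''>0): A(-1)=-2. Local minima of B: B(-2)=-4.
So the global minimum of J is A(-1) + B(-2) + 3 = -2 − 4 + 3 = -3, attained at (-1, -2).

-3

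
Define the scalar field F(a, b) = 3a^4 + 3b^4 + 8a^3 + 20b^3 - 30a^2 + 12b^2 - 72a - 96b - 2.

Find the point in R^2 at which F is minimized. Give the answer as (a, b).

(2, 1)

F(a,b) separates as P(a) + Q(b) − 2, so its minimum is min P + min Q − 2.
P'(a) = 12(a - 2)(a + 1)(a + 3) vanishes at a ∈ {-3, -1, 2}; Q'(b) = 12(b - 1)(b + 2)(b + 4) vanishes at b ∈ {-4, -2, 1}.
Local minima of P (where P''>0): P(-3)=-27, P(2)=-152. Local minima of Q: Q(-4)=64, Q(1)=-61.
So the global minimum of F is P(2) + Q(1) − 2 = -152 − 61 − 2 = -215, attained at (2, 1).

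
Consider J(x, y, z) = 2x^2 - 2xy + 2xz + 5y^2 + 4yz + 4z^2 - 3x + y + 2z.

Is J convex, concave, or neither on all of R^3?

J is quadratic, so its Hessian is the constant matrix H = [[4, -2, 2], [-2, 10, 4], [2, 4, 8]].
Leading principal minors: 4, 36, 152.
All positive ⇒ H ≻ 0 ⇒ convex.

convex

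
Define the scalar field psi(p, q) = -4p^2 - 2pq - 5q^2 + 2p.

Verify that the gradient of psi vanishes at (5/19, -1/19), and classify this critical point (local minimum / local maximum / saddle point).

∇psi = (-8p - 2q + 2, -2p - 10q); substituting (5/19, -1/19) gives ∇psi = (0, 0), so (5/19, -1/19) is indeed a critical point.
The Hessian of psi is constant: H = [[-8, -2], [-2, -10]].
det(H) = (-8)·(-10) − (-2)² = 76.
det(H) > 0 and tr(H) = -18 < 0, so H is negative definite and the point is a local maximum.

local maximum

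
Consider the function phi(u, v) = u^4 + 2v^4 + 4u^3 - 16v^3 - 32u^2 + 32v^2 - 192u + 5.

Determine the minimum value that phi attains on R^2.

-763

phi(u,v) separates as P(u) + Q(v) + 5, so its minimum is min P + min Q + 5.
P'(u) = 4(u - 4)(u + 3)(u + 4) vanishes at u ∈ {-4, -3, 4}; Q'(v) = 8v(v - 4)(v - 2) vanishes at v ∈ {0, 2, 4}.
Local minima of P (where P''>0): P(-4)=256, P(4)=-768. Local minima of Q: Q(0)=0, Q(4)=0.
So the global minimum of phi is P(4) + Q(0) + 5 = -768 + 0 + 5 = -763, attained at (4, 0).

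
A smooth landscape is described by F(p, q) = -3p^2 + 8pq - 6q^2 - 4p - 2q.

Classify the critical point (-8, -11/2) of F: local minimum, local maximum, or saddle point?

The Hessian of F is constant: H = [[-6, 8], [8, -12]].
det(H) = (-6)·(-12) − 8² = 8.
det(H) > 0 and tr(H) = -18 < 0, so H is negative definite and the point is a local maximum.

local maximum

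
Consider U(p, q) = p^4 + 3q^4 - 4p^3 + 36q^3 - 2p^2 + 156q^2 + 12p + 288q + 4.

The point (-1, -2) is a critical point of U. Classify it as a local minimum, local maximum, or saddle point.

The mixed partial ∂²U/∂p∂q is 0, so the Hessian at any point is diag(U_pp, U_qq) = diag(4(3p^2 - 6p - 1), 12(3q^2 + 18q + 26)).
At (-1, -2): H = diag(32, 24).
Both eigenvalues are positive, so H is positive definite: a local minimum.

local minimum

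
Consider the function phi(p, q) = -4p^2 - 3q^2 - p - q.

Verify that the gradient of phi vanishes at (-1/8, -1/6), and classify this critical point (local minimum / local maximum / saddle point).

∇phi = (-8p - 1, -6q - 1); substituting (-1/8, -1/6) gives ∇phi = (0, 0), so (-1/8, -1/6) is indeed a critical point.
The Hessian of phi is constant: H = [[-8, 0], [0, -6]].
det(H) = (-8)·(-6) − 0² = 48.
det(H) > 0 and tr(H) = -14 < 0, so H is negative definite and the point is a local maximum.

local maximum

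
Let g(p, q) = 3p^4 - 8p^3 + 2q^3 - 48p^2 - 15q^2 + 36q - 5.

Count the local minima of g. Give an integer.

2

g separates as a function of p plus a function of q, so ∇g=0 decouples.
∂g/∂p = 12p(p - 4)(p + 2) = 0 at p ∈ {-2, 0, 4}; ∂g/∂q = 6(q - 3)(q - 2) = 0 at q ∈ {2, 3}.
The Hessian is diagonal: diag(g_pp, g_qq). Second derivatives: g_pp(-2)=144, g_pp(0)=-96, g_pp(4)=288; g_qq(2)=-6, g_qq(3)=6.
Local minima occur where both diagonal entries positive: (-2, 3), (4, 3). Count: 2.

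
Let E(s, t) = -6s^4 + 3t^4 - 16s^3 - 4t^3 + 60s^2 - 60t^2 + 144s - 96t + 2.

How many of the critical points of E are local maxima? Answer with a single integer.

2

E separates as a function of s plus a function of t, so ∇E=0 decouples.
∂E/∂s = -24(s - 2)(s + 1)(s + 3) = 0 at s ∈ {-3, -1, 2}; ∂E/∂t = 12(t - 4)(t + 1)(t + 2) = 0 at t ∈ {-2, -1, 4}.
The Hessian is diagonal: diag(E_ss, E_tt). Second derivatives: E_ss(-3)=-240, E_ss(-1)=144, E_ss(2)=-360; E_tt(-2)=72, E_tt(-1)=-60, E_tt(4)=360.
Local maxima occur where both diagonal entries negative: (-3, -1), (2, -1). Count: 2.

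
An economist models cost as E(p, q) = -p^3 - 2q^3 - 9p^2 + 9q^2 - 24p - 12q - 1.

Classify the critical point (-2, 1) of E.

The mixed partial ∂²E/∂p∂q is 0, so the Hessian at any point is diag(E_pp, E_qq) = diag(-6(p + 3), 6(-2q + 3)).
At (-2, 1): H = diag(-6, 6).
The eigenvalues have opposite signs, so H is indefinite: a saddle point.

saddle point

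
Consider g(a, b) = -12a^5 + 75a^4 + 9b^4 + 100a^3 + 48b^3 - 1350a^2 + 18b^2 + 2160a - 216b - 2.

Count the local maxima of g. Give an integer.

g separates as a function of a plus a function of b, so ∇g=0 decouples.
∂g/∂a = -60(a - 4)(a - 3)(a - 1)(a + 3) = 0 at a ∈ {-3, 1, 3, 4}; ∂g/∂b = 36(b - 1)(b + 2)(b + 3) = 0 at b ∈ {-3, -2, 1}.
The Hessian is diagonal: diag(g_aa, g_bb). Second derivatives: g_aa(-3)=10080, g_aa(1)=-1440, g_aa(3)=720, g_aa(4)=-1260; g_bb(-3)=144, g_bb(-2)=-108, g_bb(1)=432.
Local maxima occur where both diagonal entries negative: (1, -2), (4, -2). Count: 2.

2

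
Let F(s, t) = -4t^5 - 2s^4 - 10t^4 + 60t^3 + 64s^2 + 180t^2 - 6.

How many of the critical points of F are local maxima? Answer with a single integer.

F separates as a function of s plus a function of t, so ∇F=0 decouples.
∂F/∂s = -8s(s - 4)(s + 4) = 0 at s ∈ {-4, 0, 4}; ∂F/∂t = -20t(t - 3)(t + 2)(t + 3) = 0 at t ∈ {-3, -2, 0, 3}.
The Hessian is diagonal: diag(F_ss, F_tt). Second derivatives: F_ss(-4)=-256, F_ss(0)=128, F_ss(4)=-256; F_tt(-3)=360, F_tt(-2)=-200, F_tt(0)=360, F_tt(3)=-1800.
Local maxima occur where both diagonal entries negative: (-4, -2), (-4, 3), (4, -2), (4, 3). Count: 4.

4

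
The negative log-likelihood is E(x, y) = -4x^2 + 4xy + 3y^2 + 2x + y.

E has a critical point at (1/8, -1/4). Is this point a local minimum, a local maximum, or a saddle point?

The Hessian of E is constant: H = [[-8, 4], [4, 6]].
det(H) = (-8)·6 − 4² = -64.
Since det(H) < 0, H is indefinite and the critical point is a saddle point.

saddle point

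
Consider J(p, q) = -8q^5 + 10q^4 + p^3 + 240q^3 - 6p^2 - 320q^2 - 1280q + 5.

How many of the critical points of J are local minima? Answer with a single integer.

2

J separates as a function of p plus a function of q, so ∇J=0 decouples.
∂J/∂p = 3p(p - 4) = 0 at p ∈ {0, 4}; ∂J/∂q = -40(q - 4)(q - 2)(q + 1)(q + 4) = 0 at q ∈ {-4, -1, 2, 4}.
The Hessian is diagonal: diag(J_pp, J_qq). Second derivatives: J_pp(0)=-12, J_pp(4)=12; J_qq(-4)=5760, J_qq(-1)=-1800, J_qq(2)=1440, J_qq(4)=-3200.
Local minima occur where both diagonal entries positive: (4, -4), (4, 2). Count: 2.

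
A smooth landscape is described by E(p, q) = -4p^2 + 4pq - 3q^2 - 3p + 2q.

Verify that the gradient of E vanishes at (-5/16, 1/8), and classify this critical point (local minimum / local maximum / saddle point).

local maximum

∇E = (-8p + 4q - 3, 4p - 6q + 2); substituting (-5/16, 1/8) gives ∇E = (0, 0), so (-5/16, 1/8) is indeed a critical point.
The Hessian of E is constant: H = [[-8, 4], [4, -6]].
det(H) = (-8)·(-6) − 4² = 32.
det(H) > 0 and tr(H) = -14 < 0, so H is negative definite and the point is a local maximum.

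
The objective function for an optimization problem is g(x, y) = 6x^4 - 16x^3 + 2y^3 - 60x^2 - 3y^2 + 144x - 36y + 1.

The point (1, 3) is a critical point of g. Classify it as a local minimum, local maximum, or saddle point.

saddle point

The mixed partial ∂²g/∂x∂y is 0, so the Hessian at any point is diag(g_xx, g_yy) = diag(24(3x^2 - 4x - 5), 6(2y - 1)).
At (1, 3): H = diag(-144, 30).
The eigenvalues have opposite signs, so H is indefinite: a saddle point.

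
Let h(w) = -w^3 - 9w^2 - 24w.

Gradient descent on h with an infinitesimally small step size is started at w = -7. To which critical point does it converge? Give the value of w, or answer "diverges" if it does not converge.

-4

h'(w) = -3(w + 2)(w + 4), so h'(-7) = -45.
Gradient descent moves in the -h' direction, i.e. w is increasing.
The nearest critical point in that direction is w = -4, where h'' = 6 > 0 (a local minimum). The iterate converges there.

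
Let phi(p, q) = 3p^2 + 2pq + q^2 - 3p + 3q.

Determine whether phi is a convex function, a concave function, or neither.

convex

phi is quadratic, so its Hessian is the constant matrix H = [[6, 2], [2, 2]].
det(H) = 8, tr(H) = 8.
det(H) > 0 and tr(H) > 0, so H is positive definite everywhere: convex.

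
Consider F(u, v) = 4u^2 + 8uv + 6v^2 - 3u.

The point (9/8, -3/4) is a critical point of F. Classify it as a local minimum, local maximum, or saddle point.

The Hessian of F is constant: H = [[8, 8], [8, 12]].
det(H) = 8·12 − 8² = 32.
det(H) > 0 and tr(H) = 20 > 0, so H is positive definite and the point is a local minimum.

local minimum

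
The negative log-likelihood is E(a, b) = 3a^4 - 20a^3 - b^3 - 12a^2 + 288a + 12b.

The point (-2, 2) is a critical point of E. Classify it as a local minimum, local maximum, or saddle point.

saddle point

The mixed partial ∂²E/∂a∂b is 0, so the Hessian at any point is diag(E_aa, E_bb) = diag(12(3a^2 - 10a - 2), -6b).
At (-2, 2): H = diag(360, -12).
The eigenvalues have opposite signs, so H is indefinite: a saddle point.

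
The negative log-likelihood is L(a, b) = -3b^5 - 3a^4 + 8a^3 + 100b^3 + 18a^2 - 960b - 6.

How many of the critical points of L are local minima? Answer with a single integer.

L separates as a function of a plus a function of b, so ∇L=0 decouples.
∂L/∂a = -12a(a - 3)(a + 1) = 0 at a ∈ {-1, 0, 3}; ∂L/∂b = -15(b - 4)(b - 2)(b + 2)(b + 4) = 0 at b ∈ {-4, -2, 2, 4}.
The Hessian is diagonal: diag(L_aa, L_bb). Second derivatives: L_aa(-1)=-48, L_aa(0)=36, L_aa(3)=-144; L_bb(-4)=1440, L_bb(-2)=-720, L_bb(2)=720, L_bb(4)=-1440.
Local minima occur where both diagonal entries positive: (0, -4), (0, 2). Count: 2.

2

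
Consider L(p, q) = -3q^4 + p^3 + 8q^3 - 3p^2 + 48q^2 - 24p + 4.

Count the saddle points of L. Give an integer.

3

L separates as a function of p plus a function of q, so ∇L=0 decouples.
∂L/∂p = 3(p - 4)(p + 2) = 0 at p ∈ {-2, 4}; ∂L/∂q = -12q(q - 4)(q + 2) = 0 at q ∈ {-2, 0, 4}.
The Hessian is diagonal: diag(L_pp, L_qq). Second derivatives: L_pp(-2)=-18, L_pp(4)=18; L_qq(-2)=-144, L_qq(0)=96, L_qq(4)=-288.
Saddle points occur where the two diagonal entries have opposite signs: (-2, 0), (4, -2), (4, 4). Count: 3.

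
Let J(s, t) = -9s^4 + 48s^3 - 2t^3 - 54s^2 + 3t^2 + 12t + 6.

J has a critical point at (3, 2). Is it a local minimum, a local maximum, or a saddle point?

The mixed partial ∂²J/∂s∂t is 0, so the Hessian at any point is diag(J_ss, J_tt) = diag(36(-3s^2 + 8s - 3), 6(-2t + 1)).
At (3, 2): H = diag(-216, -18).
Both eigenvalues are negative, so H is negative definite: a local maximum.

local maximum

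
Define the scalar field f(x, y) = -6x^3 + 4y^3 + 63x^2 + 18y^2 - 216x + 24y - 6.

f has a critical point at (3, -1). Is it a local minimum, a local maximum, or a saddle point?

local minimum

The mixed partial ∂²f/∂x∂y is 0, so the Hessian at any point is diag(f_xx, f_yy) = diag(18(-2x + 7), 12(2y + 3)).
At (3, -1): H = diag(18, 12).
Both eigenvalues are positive, so H is positive definite: a local minimum.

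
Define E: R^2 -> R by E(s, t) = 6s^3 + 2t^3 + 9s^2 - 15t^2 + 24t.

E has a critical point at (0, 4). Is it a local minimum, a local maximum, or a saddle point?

The mixed partial ∂²E/∂s∂t is 0, so the Hessian at any point is diag(E_ss, E_tt) = diag(18(2s + 1), 6(2t - 5)).
At (0, 4): H = diag(18, 18).
Both eigenvalues are positive, so H is positive definite: a local minimum.

local minimum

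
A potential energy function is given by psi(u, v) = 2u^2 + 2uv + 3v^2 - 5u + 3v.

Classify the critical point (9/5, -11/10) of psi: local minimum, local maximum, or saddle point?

The Hessian of psi is constant: H = [[4, 2], [2, 6]].
det(H) = 4·6 − 2² = 20.
det(H) > 0 and tr(H) = 10 > 0, so H is positive definite and the point is a local minimum.

local minimum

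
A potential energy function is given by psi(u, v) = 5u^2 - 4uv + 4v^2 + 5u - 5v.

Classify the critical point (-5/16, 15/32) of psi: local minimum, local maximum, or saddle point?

local minimum

The Hessian of psi is constant: H = [[10, -4], [-4, 8]].
det(H) = 10·8 − (-4)² = 64.
det(H) > 0 and tr(H) = 18 > 0, so H is positive definite and the point is a local minimum.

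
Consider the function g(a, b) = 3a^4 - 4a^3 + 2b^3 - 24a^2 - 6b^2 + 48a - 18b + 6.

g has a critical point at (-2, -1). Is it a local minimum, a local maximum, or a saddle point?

saddle point

The mixed partial ∂²g/∂a∂b is 0, so the Hessian at any point is diag(g_aa, g_bb) = diag(12(3a^2 - 2a - 4), 12(b - 1)).
At (-2, -1): H = diag(144, -24).
The eigenvalues have opposite signs, so H is indefinite: a saddle point.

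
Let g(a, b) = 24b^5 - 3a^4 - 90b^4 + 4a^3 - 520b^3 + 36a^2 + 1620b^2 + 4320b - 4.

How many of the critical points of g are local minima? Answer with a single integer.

2

g separates as a function of a plus a function of b, so ∇g=0 decouples.
∂g/∂a = -12a(a - 3)(a + 2) = 0 at a ∈ {-2, 0, 3}; ∂g/∂b = 120(b - 4)(b - 3)(b + 1)(b + 3) = 0 at b ∈ {-3, -1, 3, 4}.
The Hessian is diagonal: diag(g_aa, g_bb). Second derivatives: g_aa(-2)=-120, g_aa(0)=72, g_aa(3)=-180; g_bb(-3)=-10080, g_bb(-1)=4800, g_bb(3)=-2880, g_bb(4)=4200.
Local minima occur where both diagonal entries positive: (0, -1), (0, 4). Count: 2.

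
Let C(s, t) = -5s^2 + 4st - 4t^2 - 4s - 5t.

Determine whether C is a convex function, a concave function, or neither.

concave

C is quadratic, so its Hessian is the constant matrix H = [[-10, 4], [4, -8]].
det(H) = 64, tr(H) = -18.
det(H) > 0 and tr(H) < 0, so H is negative definite everywhere: concave.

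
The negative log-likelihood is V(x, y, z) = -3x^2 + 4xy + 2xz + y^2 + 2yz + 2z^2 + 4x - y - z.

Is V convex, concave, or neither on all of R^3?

V is quadratic, so its Hessian is the constant matrix H = [[-6, 4, 2], [4, 2, 2], [2, 2, 4]].
Leading principal minors: -6, -28, -64.
Neither pattern holds ⇒ H is indefinite ⇒ neither convex nor concave.

neither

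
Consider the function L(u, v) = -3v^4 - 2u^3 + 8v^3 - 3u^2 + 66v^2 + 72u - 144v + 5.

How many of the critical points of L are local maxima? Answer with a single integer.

L separates as a function of u plus a function of v, so ∇L=0 decouples.
∂L/∂u = -6(u - 3)(u + 4) = 0 at u ∈ {-4, 3}; ∂L/∂v = -12(v - 4)(v - 1)(v + 3) = 0 at v ∈ {-3, 1, 4}.
The Hessian is diagonal: diag(L_uu, L_vv). Second derivatives: L_uu(-4)=42, L_uu(3)=-42; L_vv(-3)=-336, L_vv(1)=144, L_vv(4)=-252.
Local maxima occur where both diagonal entries negative: (3, -3), (3, 4). Count: 2.

2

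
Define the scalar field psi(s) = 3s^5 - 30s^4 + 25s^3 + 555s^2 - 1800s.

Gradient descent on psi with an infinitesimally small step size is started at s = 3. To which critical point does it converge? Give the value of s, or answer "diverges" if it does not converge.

psi'(s) = 15(s - 5)(s - 4)(s - 2)(s + 3), so psi'(3) = 180.
Gradient descent moves in the -psi' direction, i.e. s is decreasing.
The nearest critical point in that direction is s = 2, where psi'' = 450 > 0 (a local minimum). The iterate converges there.

2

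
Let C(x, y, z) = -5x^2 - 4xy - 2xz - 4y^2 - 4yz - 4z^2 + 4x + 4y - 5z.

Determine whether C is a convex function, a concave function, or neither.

concave

C is quadratic, so its Hessian is the constant matrix H = [[-10, -4, -2], [-4, -8, -4], [-2, -4, -8]].
Leading principal minors: -10, 64, -384.
Signs alternate −, +, − ⇒ H ≺ 0 ⇒ concave.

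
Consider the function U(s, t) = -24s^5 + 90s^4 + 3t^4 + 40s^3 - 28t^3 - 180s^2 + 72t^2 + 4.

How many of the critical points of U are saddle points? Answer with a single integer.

6

U separates as a function of s plus a function of t, so ∇U=0 decouples.
∂U/∂s = -120s(s - 3)(s - 1)(s + 1) = 0 at s ∈ {-1, 0, 1, 3}; ∂U/∂t = 12t(t - 4)(t - 3) = 0 at t ∈ {0, 3, 4}.
The Hessian is diagonal: diag(U_ss, U_tt). Second derivatives: U_ss(-1)=960, U_ss(0)=-360, U_ss(1)=480, U_ss(3)=-2880; U_tt(0)=144, U_tt(3)=-36, U_tt(4)=48.
Saddle points occur where the two diagonal entries have opposite signs: (-1, 3), (0, 0), (0, 4), (1, 3), (3, 0), (3, 4). Count: 6.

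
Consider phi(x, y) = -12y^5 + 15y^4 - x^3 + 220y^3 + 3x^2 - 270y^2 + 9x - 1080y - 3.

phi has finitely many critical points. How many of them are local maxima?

2

phi separates as a function of x plus a function of y, so ∇phi=0 decouples.
∂phi/∂x = -3(x - 3)(x + 1) = 0 at x ∈ {-1, 3}; ∂phi/∂y = -60(y - 3)(y - 2)(y + 1)(y + 3) = 0 at y ∈ {-3, -1, 2, 3}.
The Hessian is diagonal: diag(phi_xx, phi_yy). Second derivatives: phi_xx(-1)=12, phi_xx(3)=-12; phi_yy(-3)=3600, phi_yy(-1)=-1440, phi_yy(2)=900, phi_yy(3)=-1440.
Local maxima occur where both diagonal entries negative: (3, -1), (3, 3). Count: 2.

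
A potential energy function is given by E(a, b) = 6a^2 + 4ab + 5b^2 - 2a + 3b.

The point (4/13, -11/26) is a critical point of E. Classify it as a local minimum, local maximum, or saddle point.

local minimum

The Hessian of E is constant: H = [[12, 4], [4, 10]].
det(H) = 12·10 − 4² = 104.
det(H) > 0 and tr(H) = 22 > 0, so H is positive definite and the point is a local minimum.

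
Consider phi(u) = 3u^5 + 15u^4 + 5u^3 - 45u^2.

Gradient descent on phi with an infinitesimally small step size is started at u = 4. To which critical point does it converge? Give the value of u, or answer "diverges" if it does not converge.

phi'(u) = 15u(u - 1)(u + 2)(u + 3), so phi'(4) = 7560.
Gradient descent moves in the -phi' direction, i.e. u is decreasing.
The nearest critical point in that direction is u = 1, where phi'' = 180 > 0 (a local minimum). The iterate converges there.

1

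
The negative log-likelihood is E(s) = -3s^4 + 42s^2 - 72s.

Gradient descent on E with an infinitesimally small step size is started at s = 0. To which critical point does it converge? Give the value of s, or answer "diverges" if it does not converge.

E'(s) = -12(s - 2)(s - 1)(s + 3), so E'(0) = -72.
Gradient descent moves in the -E' direction, i.e. s is increasing.
The nearest critical point in that direction is s = 1, where E'' = 48 > 0 (a local minimum). The iterate converges there.

1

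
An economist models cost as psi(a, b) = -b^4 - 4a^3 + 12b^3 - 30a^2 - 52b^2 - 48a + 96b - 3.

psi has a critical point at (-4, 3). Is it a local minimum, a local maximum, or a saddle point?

The mixed partial ∂²psi/∂a∂b is 0, so the Hessian at any point is diag(psi_aa, psi_bb) = diag(-12(2a + 5), 4(-3b^2 + 18b - 26)).
At (-4, 3): H = diag(36, 4).
Both eigenvalues are positive, so H is positive definite: a local minimum.

local minimum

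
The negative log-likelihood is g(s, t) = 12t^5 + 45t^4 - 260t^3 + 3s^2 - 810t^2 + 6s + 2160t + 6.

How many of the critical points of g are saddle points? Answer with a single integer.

g separates as a function of s plus a function of t, so ∇g=0 decouples.
∂g/∂s = 6(s + 1) = 0 at s ∈ {-1}; ∂g/∂t = 60(t - 3)(t - 1)(t + 3)(t + 4) = 0 at t ∈ {-4, -3, 1, 3}.
The Hessian is diagonal: diag(g_ss, g_tt). Second derivatives: g_ss(-1)=6; g_tt(-4)=-2100, g_tt(-3)=1440, g_tt(1)=-2400, g_tt(3)=5040.
Saddle points occur where the two diagonal entries have opposite signs: (-1, -4), (-1, 1). Count: 2.

2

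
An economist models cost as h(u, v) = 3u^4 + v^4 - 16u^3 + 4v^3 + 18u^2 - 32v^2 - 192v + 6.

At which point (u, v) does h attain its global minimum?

h(u,v) separates as P(u) + Q(v) + 6, so its minimum is min P + min Q + 6.
P'(u) = 12u(u - 3)(u - 1) vanishes at u ∈ {0, 1, 3}; Q'(v) = 4(v - 4)(v + 3)(v + 4) vanishes at v ∈ {-4, -3, 4}.
Local minima of P (where P''>0): P(0)=0, P(3)=-27. Local minima of Q: Q(-4)=256, Q(4)=-768.
So the global minimum of h is P(3) + Q(4) + 6 = -27 − 768 + 6 = -789, attained at (3, 4).

(3, 4)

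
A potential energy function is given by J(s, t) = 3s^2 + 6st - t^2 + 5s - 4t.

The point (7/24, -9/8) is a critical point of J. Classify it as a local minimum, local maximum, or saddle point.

The Hessian of J is constant: H = [[6, 6], [6, -2]].
det(H) = 6·(-2) − 6² = -48.
Since det(H) < 0, H is indefinite and the critical point is a saddle point.

saddle point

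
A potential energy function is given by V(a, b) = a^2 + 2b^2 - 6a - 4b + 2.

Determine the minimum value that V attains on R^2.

-9

V(a,b) separates as P(a) + Q(b) + 2, so its minimum is min P + min Q + 2.
P'(a) = 2a - 6 vanishes at a ∈ {3}; Q'(b) = 4b - 4 vanishes at b ∈ {1}.
Local minima of P (where P''>0): P(3)=-9. Local minima of Q: Q(1)=-2.
So the global minimum of V is P(3) + Q(1) + 2 = -9 − 2 + 2 = -9, attained at (3, 1).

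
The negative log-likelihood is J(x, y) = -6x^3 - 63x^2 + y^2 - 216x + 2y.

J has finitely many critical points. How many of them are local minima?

J separates as a function of x plus a function of y, so ∇J=0 decouples.
∂J/∂x = -18(x + 3)(x + 4) = 0 at x ∈ {-4, -3}; ∂J/∂y = 2(y + 1) = 0 at y ∈ {-1}.
The Hessian is diagonal: diag(J_xx, J_yy). Second derivatives: J_xx(-4)=18, J_xx(-3)=-18; J_yy(-1)=2.
Local minima occur where both diagonal entries positive: (-4, -1). Count: 1.

1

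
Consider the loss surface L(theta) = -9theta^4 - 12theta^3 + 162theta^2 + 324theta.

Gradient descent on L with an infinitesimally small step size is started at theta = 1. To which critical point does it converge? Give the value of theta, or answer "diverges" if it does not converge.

L'(theta) = -36(theta - 3)(theta + 1)(theta + 3), so L'(1) = 576.
Gradient descent moves in the -L' direction, i.e. theta is decreasing.
The nearest critical point in that direction is theta = -1, where L'' = 288 > 0 (a local minimum). The iterate converges there.

-1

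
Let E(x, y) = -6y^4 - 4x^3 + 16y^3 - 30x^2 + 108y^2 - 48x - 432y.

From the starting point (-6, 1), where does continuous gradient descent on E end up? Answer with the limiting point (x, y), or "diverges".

E is separable, so gradient descent decouples: x follows -∂E/∂x, y follows -∂E/∂y.
∂E/∂x = -12(x + 1)(x + 4); at x=-6 this is -120, so x increases.
∂E/∂y = -24(y - 3)(y - 2)(y + 3); at y=1 this is -192, so y increases.
x converges to its nearest critical value -4 (a local min of the x-part); y converges to 2. The iterate converges to (-4, 2).

(-4, 2)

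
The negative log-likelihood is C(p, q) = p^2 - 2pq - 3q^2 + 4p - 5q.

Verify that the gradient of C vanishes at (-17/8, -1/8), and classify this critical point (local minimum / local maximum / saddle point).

∇C = (2p - 2q + 4, -2p - 6q - 5); substituting (-17/8, -1/8) gives ∇C = (0, 0), so (-17/8, -1/8) is indeed a critical point.
The Hessian of C is constant: H = [[2, -2], [-2, -6]].
det(H) = 2·(-6) − (-2)² = -16.
Since det(H) < 0, H is indefinite and the critical point is a saddle point.

saddle point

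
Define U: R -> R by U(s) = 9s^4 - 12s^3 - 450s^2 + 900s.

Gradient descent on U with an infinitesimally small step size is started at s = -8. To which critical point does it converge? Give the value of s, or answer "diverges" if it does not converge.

U'(s) = 36(s - 5)(s - 1)(s + 5), so U'(-8) = -12636.
Gradient descent moves in the -U' direction, i.e. s is increasing.
The nearest critical point in that direction is s = -5, where U'' = 2160 > 0 (a local minimum). The iterate converges there.

-5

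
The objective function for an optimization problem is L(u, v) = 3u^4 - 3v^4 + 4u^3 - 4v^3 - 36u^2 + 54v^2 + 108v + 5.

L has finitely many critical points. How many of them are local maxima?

L separates as a function of u plus a function of v, so ∇L=0 decouples.
∂L/∂u = 12u(u - 2)(u + 3) = 0 at u ∈ {-3, 0, 2}; ∂L/∂v = -12(v - 3)(v + 1)(v + 3) = 0 at v ∈ {-3, -1, 3}.
The Hessian is diagonal: diag(L_uu, L_vv). Second derivatives: L_uu(-3)=180, L_uu(0)=-72, L_uu(2)=120; L_vv(-3)=-144, L_vv(-1)=96, L_vv(3)=-288.
Local maxima occur where both diagonal entries negative: (0, -3), (0, 3). Count: 2.

2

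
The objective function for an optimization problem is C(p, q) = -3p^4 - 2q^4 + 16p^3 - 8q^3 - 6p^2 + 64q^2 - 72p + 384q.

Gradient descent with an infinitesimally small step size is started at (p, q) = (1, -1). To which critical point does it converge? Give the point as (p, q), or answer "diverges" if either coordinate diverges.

(2, -3)

C is separable, so gradient descent decouples: p follows -∂C/∂p, q follows -∂C/∂q.
∂C/∂p = -12(p - 3)(p - 2)(p + 1); at p=1 this is -48, so p increases.
∂C/∂q = -8(q - 4)(q + 3)(q + 4); at q=-1 this is 240, so q decreases.
p converges to its nearest critical value 2 (a local min of the p-part); q converges to -3. The iterate converges to (2, -3).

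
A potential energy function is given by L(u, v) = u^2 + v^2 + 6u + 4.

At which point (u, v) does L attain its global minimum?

(-3, 0)

L(u,v) separates as P(u) + Q(v) + 4, so its minimum is min P + min Q + 4.
P'(u) = 2u + 6 vanishes at u ∈ {-3}; Q'(v) = 2v vanishes at v ∈ {0}.
Local minima of P (where P''>0): P(-3)=-9. Local minima of Q: Q(0)=0.
So the global minimum of L is P(-3) + Q(0) + 4 = -9 + 0 + 4 = -5, attained at (-3, 0).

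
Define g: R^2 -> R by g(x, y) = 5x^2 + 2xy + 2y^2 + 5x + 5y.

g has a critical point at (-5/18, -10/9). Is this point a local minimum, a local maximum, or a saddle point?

local minimum

The Hessian of g is constant: H = [[10, 2], [2, 4]].
det(H) = 10·4 − 2² = 36.
det(H) > 0 and tr(H) = 14 > 0, so H is positive definite and the point is a local minimum.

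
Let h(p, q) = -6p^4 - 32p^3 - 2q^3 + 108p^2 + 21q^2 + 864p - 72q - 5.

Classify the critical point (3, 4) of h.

local maximum

The mixed partial ∂²h/∂p∂q is 0, so the Hessian at any point is diag(h_pp, h_qq) = diag(24(-3p^2 - 8p + 9), 6(-2q + 7)).
At (3, 4): H = diag(-1008, -6).
Both eigenvalues are negative, so H is negative definite: a local maximum.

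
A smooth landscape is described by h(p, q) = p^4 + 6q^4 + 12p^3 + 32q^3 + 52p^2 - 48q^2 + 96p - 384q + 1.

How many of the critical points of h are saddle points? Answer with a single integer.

4

h separates as a function of p plus a function of q, so ∇h=0 decouples.
∂h/∂p = 4(p + 2)(p + 3)(p + 4) = 0 at p ∈ {-4, -3, -2}; ∂h/∂q = 24(q - 2)(q + 2)(q + 4) = 0 at q ∈ {-4, -2, 2}.
The Hessian is diagonal: diag(h_pp, h_qq). Second derivatives: h_pp(-4)=8, h_pp(-3)=-4, h_pp(-2)=8; h_qq(-4)=288, h_qq(-2)=-192, h_qq(2)=576.
Saddle points occur where the two diagonal entries have opposite signs: (-4, -2), (-3, -4), (-3, 2), (-2, -2). Count: 4.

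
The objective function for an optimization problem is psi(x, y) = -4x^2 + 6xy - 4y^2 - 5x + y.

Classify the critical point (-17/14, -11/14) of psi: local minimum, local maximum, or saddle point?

local maximum

The Hessian of psi is constant: H = [[-8, 6], [6, -8]].
det(H) = (-8)·(-8) − 6² = 28.
det(H) > 0 and tr(H) = -16 < 0, so H is negative definite and the point is a local maximum.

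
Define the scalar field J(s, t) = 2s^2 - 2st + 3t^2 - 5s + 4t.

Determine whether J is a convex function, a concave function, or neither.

J is quadratic, so its Hessian is the constant matrix H = [[4, -2], [-2, 6]].
det(H) = 20, tr(H) = 10.
det(H) > 0 and tr(H) > 0, so H is positive definite everywhere: convex.

convex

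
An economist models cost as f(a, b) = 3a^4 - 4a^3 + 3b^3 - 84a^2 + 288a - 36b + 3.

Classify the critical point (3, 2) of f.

The mixed partial ∂²f/∂a∂b is 0, so the Hessian at any point is diag(f_aa, f_bb) = diag(12(3a^2 - 2a - 14), 18b).
At (3, 2): H = diag(84, 36).
Both eigenvalues are positive, so H is positive definite: a local minimum.

local minimum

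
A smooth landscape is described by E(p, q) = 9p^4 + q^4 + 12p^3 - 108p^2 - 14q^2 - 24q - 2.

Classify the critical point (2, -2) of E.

The mixed partial ∂²E/∂p∂q is 0, so the Hessian at any point is diag(E_pp, E_qq) = diag(36(3p^2 + 2p - 6), 4(3q^2 - 7)).
At (2, -2): H = diag(360, 20).
Both eigenvalues are positive, so H is positive definite: a local minimum.

local minimum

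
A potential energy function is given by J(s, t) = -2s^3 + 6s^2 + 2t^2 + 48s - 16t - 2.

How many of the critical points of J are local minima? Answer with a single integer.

1

J separates as a function of s plus a function of t, so ∇J=0 decouples.
∂J/∂s = -6(s - 4)(s + 2) = 0 at s ∈ {-2, 4}; ∂J/∂t = 4(t - 4) = 0 at t ∈ {4}.
The Hessian is diagonal: diag(J_ss, J_tt). Second derivatives: J_ss(-2)=36, J_ss(4)=-36; J_tt(4)=4.
Local minima occur where both diagonal entries positive: (-2, 4). Count: 1.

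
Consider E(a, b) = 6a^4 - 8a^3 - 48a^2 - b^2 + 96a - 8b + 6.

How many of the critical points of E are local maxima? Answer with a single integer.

1

E separates as a function of a plus a function of b, so ∇E=0 decouples.
∂E/∂a = 24(a - 2)(a - 1)(a + 2) = 0 at a ∈ {-2, 1, 2}; ∂E/∂b = -2(b + 4) = 0 at b ∈ {-4}.
The Hessian is diagonal: diag(E_aa, E_bb). Second derivatives: E_aa(-2)=288, E_aa(1)=-72, E_aa(2)=96; E_bb(-4)=-2.
Local maxima occur where both diagonal entries negative: (1, -4). Count: 1.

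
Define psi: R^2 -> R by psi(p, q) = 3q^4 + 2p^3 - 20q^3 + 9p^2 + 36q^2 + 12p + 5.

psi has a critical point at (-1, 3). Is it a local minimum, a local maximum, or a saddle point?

The mixed partial ∂²psi/∂p∂q is 0, so the Hessian at any point is diag(psi_pp, psi_qq) = diag(6(2p + 3), 12(3q^2 - 10q + 6)).
At (-1, 3): H = diag(6, 36).
Both eigenvalues are positive, so H is positive definite: a local minimum.

local minimum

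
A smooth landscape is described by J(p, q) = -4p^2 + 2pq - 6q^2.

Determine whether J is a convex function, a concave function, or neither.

J is quadratic, so its Hessian is the constant matrix H = [[-8, 2], [2, -12]].
det(H) = 92, tr(H) = -20.
det(H) > 0 and tr(H) < 0, so H is negative definite everywhere: concave.

concave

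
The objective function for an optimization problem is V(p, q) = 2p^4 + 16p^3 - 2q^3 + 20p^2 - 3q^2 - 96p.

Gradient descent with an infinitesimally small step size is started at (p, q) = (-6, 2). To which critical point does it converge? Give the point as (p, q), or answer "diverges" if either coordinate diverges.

diverges

V is separable, so gradient descent decouples: p follows -∂V/∂p, q follows -∂V/∂q.
∂V/∂p = 8(p - 1)(p + 3)(p + 4); at p=-6 this is -336, so p increases.
∂V/∂q = -6q(q + 1); at q=2 this is -36, so q increases.
The q-coordinate has no critical point in that direction and runs off to infinity.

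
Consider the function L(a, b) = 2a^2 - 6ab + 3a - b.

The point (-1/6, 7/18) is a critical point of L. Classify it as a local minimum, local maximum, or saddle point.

saddle point

The Hessian of L is constant: H = [[4, -6], [-6, 0]].
det(H) = 4·0 − (-6)² = -36.
Since det(H) < 0, H is indefinite and the critical point is a saddle point.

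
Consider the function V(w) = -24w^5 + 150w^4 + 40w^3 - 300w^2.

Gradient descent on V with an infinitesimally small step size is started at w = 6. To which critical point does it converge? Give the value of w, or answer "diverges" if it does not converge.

diverges

V'(w) = -120w(w - 5)(w - 1)(w + 1), so V'(6) = -25200.
Gradient descent moves in the -V' direction, i.e. w is increasing.
There is no critical point above w=6, and V' keeps the same sign, so the iterate runs off to +∞.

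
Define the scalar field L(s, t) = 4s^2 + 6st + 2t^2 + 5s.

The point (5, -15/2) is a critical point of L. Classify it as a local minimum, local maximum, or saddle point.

saddle point

The Hessian of L is constant: H = [[8, 6], [6, 4]].
det(H) = 8·4 − 6² = -4.
Since det(H) < 0, H is indefinite and the critical point is a saddle point.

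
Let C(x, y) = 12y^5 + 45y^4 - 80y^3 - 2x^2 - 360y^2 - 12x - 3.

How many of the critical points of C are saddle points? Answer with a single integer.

C separates as a function of x plus a function of y, so ∇C=0 decouples.
∂C/∂x = -4(x + 3) = 0 at x ∈ {-3}; ∂C/∂y = 60y(y - 2)(y + 2)(y + 3) = 0 at y ∈ {-3, -2, 0, 2}.
The Hessian is diagonal: diag(C_xx, C_yy). Second derivatives: C_xx(-3)=-4; C_yy(-3)=-900, C_yy(-2)=480, C_yy(0)=-720, C_yy(2)=2400.
Saddle points occur where the two diagonal entries have opposite signs: (-3, -2), (-3, 2). Count: 2.

2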